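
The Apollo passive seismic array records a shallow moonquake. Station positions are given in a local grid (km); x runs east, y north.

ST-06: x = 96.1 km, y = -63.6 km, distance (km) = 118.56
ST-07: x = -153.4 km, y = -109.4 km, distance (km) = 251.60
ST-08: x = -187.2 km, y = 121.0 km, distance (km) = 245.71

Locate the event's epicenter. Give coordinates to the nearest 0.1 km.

Circle about each station: (x − 96.1)² + (y + 63.6)² = 118.56²; (x + 153.4)² + (y + 109.4)² = 251.60²; (x + 187.2)² + (y − 121.0)² = 245.71².
Subtracting the ST-06 equation from the ST-07 and ST-08 equations removes the quadratic terms:
-499.0 x − 91.6 y = -27026.34
-566.6 x + 369.2 y = -9912.26
Solving the 2×2 system: x ≈ 46.1, y ≈ 43.9 km.
Check against ST-06 (with the unrounded x, y): √((x − 96.1)²+(y + 63.6)²) = 118.56 ≈ 118.56 km. ✓

(46.1, 43.9)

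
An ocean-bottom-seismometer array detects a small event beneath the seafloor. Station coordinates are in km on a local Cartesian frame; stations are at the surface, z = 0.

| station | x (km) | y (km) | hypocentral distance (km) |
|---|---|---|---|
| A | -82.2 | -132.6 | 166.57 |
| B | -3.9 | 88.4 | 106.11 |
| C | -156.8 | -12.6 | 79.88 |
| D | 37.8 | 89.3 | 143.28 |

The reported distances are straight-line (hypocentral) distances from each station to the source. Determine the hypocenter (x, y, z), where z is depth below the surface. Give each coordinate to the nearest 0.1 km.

Each station gives a sphere (x−x_i)² + (y−y_i)² + z² = d_i² (stations at z=0).
Subtracting the A sphere from B and C: z² cancels, leaving linear equations in x and y:
156.6 x + 442.0 y = -23.60
-149.2 x + 240.0 y = 21770.15
Solving: x ≈ -92.998, y ≈ 32.896 km (keep extra digits for the depth step; rounded: -93.0, 32.9).
Then from the A sphere: z² = 166.57² − (x + 82.2)² − (y + 132.6)² with x = -92.998, y = 32.896, so z ≈ 15.493 ≈ 15.5 km.

(-93.0, 32.9, 15.5)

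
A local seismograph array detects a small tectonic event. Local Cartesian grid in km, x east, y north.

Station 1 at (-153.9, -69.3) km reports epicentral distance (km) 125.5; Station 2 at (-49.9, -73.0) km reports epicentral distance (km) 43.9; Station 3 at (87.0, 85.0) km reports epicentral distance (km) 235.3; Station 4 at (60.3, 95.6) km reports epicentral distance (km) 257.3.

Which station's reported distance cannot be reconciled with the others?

Station 4

Solve using three stations at a time. Using Station 1, Station 2, Station 3 (subtract circle equations pairwise → linear system) gives (x, y) ≈ (-37.0, -115.0).
Distances from that point to each station vs reported:
  Station 1: calculated 125.5 vs reported 125.5 → residual 0.0 km
  Station 2: calculated 43.9 vs reported 43.9 → residual 0.0 km
  Station 3: calculated 235.3 vs reported 235.3 → residual 0.0 km
  Station 4: calculated 232.0 vs reported 257.3 → residual 25.3 km
Station 1, Station 2, Station 3 are mutually consistent (residuals ≈ 0); Station 4 is off by 25.3 km.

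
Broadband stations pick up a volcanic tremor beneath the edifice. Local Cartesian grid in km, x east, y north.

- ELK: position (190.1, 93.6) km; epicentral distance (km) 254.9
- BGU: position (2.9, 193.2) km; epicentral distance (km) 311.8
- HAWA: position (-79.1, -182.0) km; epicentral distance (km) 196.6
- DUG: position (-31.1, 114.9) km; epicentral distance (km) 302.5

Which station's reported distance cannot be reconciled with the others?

BGU

Solve using three stations at a time. Using ELK, HAWA, DUG (subtract circle equations pairwise → linear system) gives (x, y) ≈ (115.0, -150.1).
Distances from that point to each station vs reported:
  ELK: calculated 255.0 vs reported 254.9 → residual 0.1 km
  BGU: calculated 361.1 vs reported 311.8 → residual 49.3 km
  HAWA: calculated 196.7 vs reported 196.6 → residual 0.1 km
  DUG: calculated 302.6 vs reported 302.5 → residual 0.1 km
ELK, HAWA, DUG are mutually consistent (residuals ≈ 0); BGU is off by 49.3 km.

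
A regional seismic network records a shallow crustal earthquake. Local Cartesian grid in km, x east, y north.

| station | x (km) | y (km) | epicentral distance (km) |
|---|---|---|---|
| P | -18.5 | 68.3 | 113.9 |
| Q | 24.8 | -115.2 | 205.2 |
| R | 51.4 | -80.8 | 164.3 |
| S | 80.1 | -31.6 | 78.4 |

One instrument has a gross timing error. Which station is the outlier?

S

Solve using three stations at a time. Using P, Q, R (subtract circle equations pairwise → linear system) gives (x, y) ≈ (95.1, 77.6).
Distances from that point to each station vs reported:
  P: calculated 113.9 vs reported 113.9 → residual 0.0 km
  Q: calculated 205.2 vs reported 205.2 → residual 0.0 km
  R: calculated 164.3 vs reported 164.3 → residual 0.0 km
  S: calculated 110.2 vs reported 78.4 → residual 31.8 km
P, Q, R are mutually consistent (residuals ≈ 0); S is off by 31.8 km.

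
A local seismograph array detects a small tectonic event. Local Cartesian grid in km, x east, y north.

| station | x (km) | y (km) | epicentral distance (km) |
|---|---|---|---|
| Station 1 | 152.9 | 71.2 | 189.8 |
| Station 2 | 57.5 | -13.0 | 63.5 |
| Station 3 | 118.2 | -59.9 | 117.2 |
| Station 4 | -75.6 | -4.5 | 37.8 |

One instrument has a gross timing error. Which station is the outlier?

Station 4

Solve using three stations at a time. Using Station 1, Station 2, Station 3 (subtract circle equations pairwise → linear system) gives (x, y) ≈ (2.1, -44.0).
Distances from that point to each station vs reported:
  Station 1: calculated 189.8 vs reported 189.8 → residual 0.0 km
  Station 2: calculated 63.5 vs reported 63.5 → residual 0.0 km
  Station 3: calculated 117.2 vs reported 117.2 → residual 0.0 km
  Station 4: calculated 87.1 vs reported 37.8 → residual 49.3 km
Station 1, Station 2, Station 3 are mutually consistent (residuals ≈ 0); Station 4 is off by 49.3 km.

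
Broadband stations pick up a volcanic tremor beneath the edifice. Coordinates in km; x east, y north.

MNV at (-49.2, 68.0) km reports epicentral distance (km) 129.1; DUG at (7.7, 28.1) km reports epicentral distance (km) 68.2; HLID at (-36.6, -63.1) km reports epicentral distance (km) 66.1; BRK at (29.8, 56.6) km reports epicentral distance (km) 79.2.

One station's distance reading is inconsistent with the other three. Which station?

Solve using three stations at a time. Using MNV, DUG, HLID (subtract circle equations pairwise → linear system) gives (x, y) ≈ (24.5, -38.0).
Distances from that point to each station vs reported:
  MNV: calculated 129.1 vs reported 129.1 → residual 0.0 km
  DUG: calculated 68.2 vs reported 68.2 → residual 0.0 km
  HLID: calculated 66.1 vs reported 66.1 → residual 0.0 km
  BRK: calculated 94.7 vs reported 79.2 → residual 15.5 km
MNV, DUG, HLID are mutually consistent (residuals ≈ 0); BRK is off by 15.5 km.

BRK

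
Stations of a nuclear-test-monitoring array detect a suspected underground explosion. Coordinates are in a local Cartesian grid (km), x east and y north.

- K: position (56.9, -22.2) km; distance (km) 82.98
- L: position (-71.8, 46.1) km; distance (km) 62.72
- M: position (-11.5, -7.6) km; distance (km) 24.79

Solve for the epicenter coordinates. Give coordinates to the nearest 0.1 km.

-16.4 km east, 16.7 km north

Circle about each station: (x − 56.9)² + (y + 22.2)² = 82.98²; (x + 71.8)² + (y − 46.1)² = 62.72²; (x + 11.5)² + (y + 7.6)² = 24.79².
Subtracting the K equation from the L and M equations removes the quadratic terms:
-257.4 x + 136.6 y = 6501.88
-136.8 x + 29.2 y = 2730.70
Solving the 2×2 system: x ≈ -16.4, y ≈ 16.7 km.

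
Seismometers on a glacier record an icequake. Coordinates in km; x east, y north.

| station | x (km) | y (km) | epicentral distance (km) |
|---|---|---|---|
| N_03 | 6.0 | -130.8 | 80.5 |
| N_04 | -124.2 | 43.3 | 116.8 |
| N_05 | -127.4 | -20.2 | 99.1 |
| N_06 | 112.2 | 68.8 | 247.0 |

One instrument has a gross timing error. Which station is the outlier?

Solve using three stations at a time. Using N_03, N_05, N_06 (subtract circle equations pairwise → linear system) gives (x, y) ≈ (-68.3, -99.8).
Distances from that point to each station vs reported:
  N_03: calculated 80.5 vs reported 80.5 → residual 0.0 km
  N_04: calculated 153.6 vs reported 116.8 → residual 36.8 km
  N_05: calculated 99.1 vs reported 99.1 → residual 0.0 km
  N_06: calculated 247.0 vs reported 247.0 → residual 0.0 km
N_03, N_05, N_06 are mutually consistent (residuals ≈ 0); N_04 is off by 36.8 km.

N_04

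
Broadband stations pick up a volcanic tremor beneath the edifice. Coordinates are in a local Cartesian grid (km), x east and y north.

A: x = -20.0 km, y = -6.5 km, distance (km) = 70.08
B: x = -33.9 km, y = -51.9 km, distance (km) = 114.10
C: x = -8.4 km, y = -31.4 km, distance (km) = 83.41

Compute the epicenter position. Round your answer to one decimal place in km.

Circle about each station: (x + 20.0)² + (y + 6.5)² = 70.08²; (x + 33.9)² + (y + 51.9)² = 114.10²; (x + 8.4)² + (y + 31.4)² = 83.41².
Subtracting the A equation from the B and C equations removes the quadratic terms:
-27.8 x − 90.8 y = -4707.03
23.2 x − 49.8 y = -1431.75
Solving the 2×2 system: x ≈ 29.9, y ≈ 42.7 km.

x ≈ 29.9 km, y ≈ 42.7 km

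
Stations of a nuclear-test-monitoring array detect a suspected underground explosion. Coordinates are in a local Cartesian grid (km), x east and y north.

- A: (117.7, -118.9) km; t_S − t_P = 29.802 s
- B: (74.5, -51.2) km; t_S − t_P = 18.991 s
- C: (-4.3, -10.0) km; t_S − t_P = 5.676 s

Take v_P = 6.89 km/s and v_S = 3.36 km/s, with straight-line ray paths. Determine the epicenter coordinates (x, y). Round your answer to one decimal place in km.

Distance from S−P lag: d = Δt · v_P v_S / (v_P − v_S) = Δt · (6.89·3.36)/(6.89−3.36) ≈ 6.5582·Δt.
So d_A = 195.45, d_B = 124.55, d_C = 37.22 km.
Circle about each station: (x − 117.7)² + (y + 118.9)² = 195.45²; (x − 74.5)² + (y + 51.2)² = 124.55²; (x + 4.3)² + (y + 10.0)² = 37.22².
Subtracting the A equation from the B and C equations removes the quadratic terms:
-86.4 x + 135.4 y = 2869.19
-244.0 x + 217.8 y = 8943.36
Solving the 2×2 system: x ≈ -41.2, y ≈ -5.1 km.

(-41.2, -5.1)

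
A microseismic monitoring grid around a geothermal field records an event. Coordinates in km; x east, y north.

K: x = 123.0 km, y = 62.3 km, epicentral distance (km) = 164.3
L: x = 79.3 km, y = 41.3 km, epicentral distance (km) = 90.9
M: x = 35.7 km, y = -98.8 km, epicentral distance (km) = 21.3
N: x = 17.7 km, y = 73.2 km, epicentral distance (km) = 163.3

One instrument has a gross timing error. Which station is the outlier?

L

Solve using three stations at a time. Using K, M, N (subtract circle equations pairwise → linear system) gives (x, y) ≈ (52.9, -86.3).
Distances from that point to each station vs reported:
  K: calculated 164.3 vs reported 164.3 → residual 0.0 km
  L: calculated 130.3 vs reported 90.9 → residual 39.4 km
  M: calculated 21.2 vs reported 21.3 → residual 0.1 km
  N: calculated 163.3 vs reported 163.3 → residual 0.0 km
K, M, N are mutually consistent (residuals ≈ 0); L is off by 39.4 km.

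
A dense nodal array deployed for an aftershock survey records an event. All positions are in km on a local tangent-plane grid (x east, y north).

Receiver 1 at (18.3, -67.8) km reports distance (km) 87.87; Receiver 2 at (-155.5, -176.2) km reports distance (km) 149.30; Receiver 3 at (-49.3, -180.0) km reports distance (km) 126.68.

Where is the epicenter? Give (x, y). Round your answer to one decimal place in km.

-68.6 km east, -54.8 km north

Circle about each station: (x − 18.3)² + (y + 67.8)² = 87.87²; (x + 155.5)² + (y + 176.2)² = 149.30²; (x + 49.3)² + (y + 180.0)² = 126.68².
Subtracting pairs of circle equations eliminates x²+y² and gives linear equations (the radical axes):
-347.6 x − 216.8 y = 35725.61
-135.2 x − 224.4 y = 21572.07
Solving the 2×2 system: x ≈ -68.6, y ≈ -54.8 km.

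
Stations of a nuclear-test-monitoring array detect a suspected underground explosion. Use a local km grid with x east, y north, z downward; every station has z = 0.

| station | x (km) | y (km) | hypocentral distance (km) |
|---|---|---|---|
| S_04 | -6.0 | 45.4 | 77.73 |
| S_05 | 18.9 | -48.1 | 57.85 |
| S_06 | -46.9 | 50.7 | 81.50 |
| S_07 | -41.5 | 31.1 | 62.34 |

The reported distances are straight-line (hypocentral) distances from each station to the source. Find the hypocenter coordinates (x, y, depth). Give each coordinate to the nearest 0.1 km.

x ≈ -28.6 km, y ≈ -25.1 km, depth ≈ 23.7 km

Each station gives a sphere (x−x_i)² + (y−y_i)² + z² = d_i² (stations at z=0).
Subtracting the S_04 sphere from S_05 and S_06: z² cancels, leaving linear equations in x and y:
49.8 x − 187.0 y = 3268.99
-81.8 x + 10.6 y = 2072.64
Solving: x ≈ -28.590, y ≈ -25.095 km (keep extra digits for the depth step; rounded: -28.6, -25.1).
Then from the S_04 sphere: z² = 77.73² − (x + 6.0)² − (y − 45.4)² with x = -28.590, y = -25.095, so z ≈ 23.709 ≈ 23.7 km.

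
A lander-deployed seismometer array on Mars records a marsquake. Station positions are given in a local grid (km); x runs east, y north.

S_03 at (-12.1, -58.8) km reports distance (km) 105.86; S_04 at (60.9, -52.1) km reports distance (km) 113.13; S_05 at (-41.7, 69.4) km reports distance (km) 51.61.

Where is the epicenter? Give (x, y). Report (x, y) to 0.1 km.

x ≈ 4.2 km, y ≈ 45.8 km

Circle about each station: (x + 12.1)² + (y + 58.8)² = 105.86²; (x − 60.9)² + (y + 52.1)² = 113.13²; (x + 41.7)² + (y − 69.4)² = 51.61².
Subtracting the S_03 equation from the S_04 and S_05 equations removes the quadratic terms:
146.0 x + 13.4 y = 1227.31
-59.2 x + 256.4 y = 11494.15
Solving the 2×2 system: x ≈ 4.2, y ≈ 45.8 km.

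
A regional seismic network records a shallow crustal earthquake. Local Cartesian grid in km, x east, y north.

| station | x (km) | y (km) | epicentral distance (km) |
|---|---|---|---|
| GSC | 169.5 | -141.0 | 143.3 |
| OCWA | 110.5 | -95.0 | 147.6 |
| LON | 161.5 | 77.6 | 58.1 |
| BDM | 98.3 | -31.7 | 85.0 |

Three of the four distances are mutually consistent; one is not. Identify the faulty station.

GSC

Solve using three stations at a time. Using OCWA, LON, BDM (subtract circle equations pairwise → linear system) gives (x, y) ≈ (109.1, 52.6).
Distances from that point to each station vs reported:
  GSC: calculated 202.8 vs reported 143.3 → residual 59.5 km
  OCWA: calculated 147.6 vs reported 147.6 → residual 0.0 km
  LON: calculated 58.1 vs reported 58.1 → residual 0.0 km
  BDM: calculated 85.0 vs reported 85.0 → residual 0.0 km
OCWA, LON, BDM are mutually consistent (residuals ≈ 0); GSC is off by 59.5 km.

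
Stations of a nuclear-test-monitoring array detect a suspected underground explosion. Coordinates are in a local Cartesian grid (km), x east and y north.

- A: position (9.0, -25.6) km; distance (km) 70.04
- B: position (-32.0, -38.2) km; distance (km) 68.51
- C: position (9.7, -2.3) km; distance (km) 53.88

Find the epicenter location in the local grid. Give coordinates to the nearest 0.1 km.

Circle about each station: (x − 9.0)² + (y + 25.6)² = 70.04²; (x + 32.0)² + (y + 38.2)² = 68.51²; (x − 9.7)² + (y + 2.3)² = 53.88².
Subtracting the A equation from the B and C equations removes the quadratic terms:
-82.0 x − 25.2 y = 1958.86
1.4 x + 46.6 y = 1365.57
Solving the 2×2 system: x ≈ -33.2, y ≈ 30.3 km.
Check against A (with the unrounded x, y): √((x − 9.0)²+(y + 25.6)²) = 70.04 ≈ 70.04 km. ✓

-33.2 km east, 30.3 km north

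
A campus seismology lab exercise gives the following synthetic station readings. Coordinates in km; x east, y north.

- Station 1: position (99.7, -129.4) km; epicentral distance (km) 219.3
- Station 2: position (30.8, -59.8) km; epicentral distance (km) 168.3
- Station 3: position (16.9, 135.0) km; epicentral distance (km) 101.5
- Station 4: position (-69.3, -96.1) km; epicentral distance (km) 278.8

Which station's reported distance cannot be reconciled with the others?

Station 4

Solve using three stations at a time. Using Station 1, Station 2, Station 3 (subtract circle equations pairwise → linear system) gives (x, y) ≈ (108.1, 89.9).
Distances from that point to each station vs reported:
  Station 1: calculated 219.4 vs reported 219.3 → residual 0.1 km
  Station 2: calculated 168.5 vs reported 168.3 → residual 0.2 km
  Station 3: calculated 101.8 vs reported 101.5 → residual 0.3 km
  Station 4: calculated 257.0 vs reported 278.8 → residual 21.8 km
Station 1, Station 2, Station 3 are mutually consistent (residuals ≈ 0); Station 4 is off by 21.8 km.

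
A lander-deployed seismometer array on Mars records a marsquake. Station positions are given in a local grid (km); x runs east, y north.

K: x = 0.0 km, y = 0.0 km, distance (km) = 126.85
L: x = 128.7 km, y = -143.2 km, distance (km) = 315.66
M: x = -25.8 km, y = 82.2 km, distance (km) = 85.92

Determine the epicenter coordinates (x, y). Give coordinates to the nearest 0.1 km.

Circle about each station: x² + y² = 126.85²; (x − 128.7)² + (y + 143.2)² = 315.66²; (x + 25.8)² + (y − 82.2)² = 85.92².
Subtracting the K equation from the L and M equations removes the quadratic terms:
257.4 x − 286.4 y = -46480.38
-51.6 x + 164.4 y = 16131.16
Solving the 2×2 system: x ≈ -109.7, y ≈ 63.7 km.

x ≈ -109.7 km, y ≈ 63.7 km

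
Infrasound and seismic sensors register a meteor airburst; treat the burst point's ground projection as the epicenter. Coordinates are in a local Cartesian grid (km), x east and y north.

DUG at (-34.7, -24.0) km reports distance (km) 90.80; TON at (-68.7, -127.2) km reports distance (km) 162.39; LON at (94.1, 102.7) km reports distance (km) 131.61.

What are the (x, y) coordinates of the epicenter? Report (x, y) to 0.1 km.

(56.1, -23.3)

Circle about each station: (x + 34.7)² + (y + 24.0)² = 90.80²; (x + 68.7)² + (y + 127.2)² = 162.39²; (x − 94.1)² + (y − 102.7)² = 131.61².
Subtracting pairs of circle equations eliminates x²+y² and gives linear equations (the radical axes):
-68.0 x − 206.4 y = 993.57
257.6 x + 253.4 y = 8545.46
Solving the 2×2 system: x ≈ 56.1, y ≈ -23.3 km.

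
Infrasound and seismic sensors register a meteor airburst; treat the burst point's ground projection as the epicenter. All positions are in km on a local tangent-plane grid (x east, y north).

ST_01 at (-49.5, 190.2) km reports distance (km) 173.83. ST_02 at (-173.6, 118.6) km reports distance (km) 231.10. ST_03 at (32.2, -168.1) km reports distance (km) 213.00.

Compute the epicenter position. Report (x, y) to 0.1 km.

(45.3, 44.5)

Circle about each station: (x + 49.5)² + (y − 190.2)² = 173.83²; (x + 173.6)² + (y − 118.6)² = 231.10²; (x − 32.2)² + (y + 168.1)² = 213.00².
Subtracting the ST_01 equation from the ST_02 and ST_03 equations removes the quadratic terms:
-248.2 x − 143.2 y = -17613.71
163.4 x − 716.6 y = -24483.97
Solving the 2×2 system: x ≈ 45.3, y ≈ 44.5 km.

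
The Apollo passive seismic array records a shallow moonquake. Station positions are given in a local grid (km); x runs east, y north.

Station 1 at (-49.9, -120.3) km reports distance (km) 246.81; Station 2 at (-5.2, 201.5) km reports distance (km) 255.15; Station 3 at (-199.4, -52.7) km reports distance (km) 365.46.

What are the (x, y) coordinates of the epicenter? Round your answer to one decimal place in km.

x ≈ 161.0 km, y ≈ 7.9 km

Circle about each station: (x + 49.9)² + (y + 120.3)² = 246.81²; (x + 5.2)² + (y − 201.5)² = 255.15²; (x + 199.4)² + (y + 52.7)² = 365.46².
Subtracting the Station 1 equation from the Station 2 and Station 3 equations removes the quadratic terms:
89.4 x + 643.6 y = 19480.84
-299.0 x + 135.2 y = -47070.29
Solving the 2×2 system: x ≈ 161.0, y ≈ 7.9 km.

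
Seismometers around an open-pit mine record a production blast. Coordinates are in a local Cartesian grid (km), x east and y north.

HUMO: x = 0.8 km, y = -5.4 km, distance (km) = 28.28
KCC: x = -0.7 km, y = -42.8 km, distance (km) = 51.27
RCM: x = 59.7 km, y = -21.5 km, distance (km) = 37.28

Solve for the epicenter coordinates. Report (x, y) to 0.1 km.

28.7 km east, -0.8 km north

Circle about each station: (x − 0.8)² + (y + 5.4)² = 28.28²; (x + 0.7)² + (y + 42.8)² = 51.27²; (x − 59.7)² + (y + 21.5)² = 37.28².
Subtracting the HUMO equation from the KCC and RCM equations removes the quadratic terms:
-3.0 x − 74.8 y = -26.32
117.8 x − 32.2 y = 3406.50
Solving the 2×2 system: x ≈ 28.7, y ≈ -0.8 km.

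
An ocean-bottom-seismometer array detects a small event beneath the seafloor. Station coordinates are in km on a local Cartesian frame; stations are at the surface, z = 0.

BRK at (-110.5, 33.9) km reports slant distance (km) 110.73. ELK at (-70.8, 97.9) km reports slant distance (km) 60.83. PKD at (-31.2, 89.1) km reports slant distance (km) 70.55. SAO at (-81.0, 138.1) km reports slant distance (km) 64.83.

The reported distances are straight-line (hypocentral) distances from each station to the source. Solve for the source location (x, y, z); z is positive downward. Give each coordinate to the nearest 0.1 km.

x ≈ -62.3 km, y ≈ 115.2 km, depth ≈ 57.7 km

Each station gives a sphere (x−x_i)² + (y−y_i)² + z² = d_i² (stations at z=0).
Subtracting the BRK sphere from ELK and PKD: z² cancels, leaving linear equations in x and y:
79.4 x + 128.0 y = 9798.43
158.6 x + 110.4 y = 2836.62
Solving: x ≈ -62.302, y ≈ 115.197 km (keep extra digits for the depth step; rounded: -62.3, 115.2).
Then from the BRK sphere: z² = 110.73² − (x + 110.5)² − (y − 33.9)² with x = -62.302, y = 115.197, so z ≈ 57.696 ≈ 57.7 km.
Check against SAO (with the unrounded solution): distance 64.83 ≈ 64.83 km. ✓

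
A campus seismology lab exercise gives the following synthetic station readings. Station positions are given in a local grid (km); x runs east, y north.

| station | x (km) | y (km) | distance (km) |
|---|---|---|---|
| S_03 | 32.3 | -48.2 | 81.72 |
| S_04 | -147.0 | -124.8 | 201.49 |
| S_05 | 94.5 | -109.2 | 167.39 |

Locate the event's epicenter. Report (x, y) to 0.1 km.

Circle about each station: (x − 32.3)² + (y + 48.2)² = 81.72²; (x + 147.0)² + (y + 124.8)² = 201.49²; (x − 94.5)² + (y + 109.2)² = 167.39².
Subtracting the S_03 equation from the S_04 and S_05 equations removes the quadratic terms:
-358.6 x − 153.2 y = -102.55
124.4 x − 122.0 y = -3852.89
Solving the 2×2 system: x ≈ -9.2, y ≈ 22.2 km.

(-9.2, 22.2)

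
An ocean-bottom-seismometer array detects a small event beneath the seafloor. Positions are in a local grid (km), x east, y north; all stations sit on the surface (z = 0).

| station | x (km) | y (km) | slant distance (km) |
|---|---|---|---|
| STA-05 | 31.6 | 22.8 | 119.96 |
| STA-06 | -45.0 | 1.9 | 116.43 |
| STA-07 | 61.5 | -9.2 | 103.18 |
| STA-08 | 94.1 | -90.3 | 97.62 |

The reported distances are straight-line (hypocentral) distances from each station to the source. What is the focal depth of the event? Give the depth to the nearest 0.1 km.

Each station gives a sphere (x−x_i)² + (y−y_i)² + z² = d_i² (stations at z=0).
Subtracting the STA-05 sphere from STA-06 and STA-07: z² cancels, leaving linear equations in x and y:
-153.2 x − 41.8 y = 1344.67
59.8 x − 64.0 y = 6092.78
Solving: x ≈ 13.704, y ≈ -82.395 km (keep extra digits for the depth step; rounded: 13.7, -82.4).
Then from the STA-05 sphere: z² = 119.96² − (x − 31.6)² − (y − 22.8)² with x = 13.704, y = -82.395, so z ≈ 54.810 ≈ 54.8 km.

z ≈ 54.8 km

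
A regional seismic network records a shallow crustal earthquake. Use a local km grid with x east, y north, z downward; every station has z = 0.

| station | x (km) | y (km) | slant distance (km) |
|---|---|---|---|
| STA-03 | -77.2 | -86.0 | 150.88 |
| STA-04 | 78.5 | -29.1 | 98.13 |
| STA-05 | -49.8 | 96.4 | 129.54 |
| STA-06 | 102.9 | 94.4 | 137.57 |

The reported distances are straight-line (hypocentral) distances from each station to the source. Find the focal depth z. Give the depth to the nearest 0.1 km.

Each station gives a sphere (x−x_i)² + (y−y_i)² + z² = d_i² (stations at z=0).
Subtracting the STA-03 sphere from STA-04 and STA-05: z² cancels, leaving linear equations in x and y:
311.4 x + 113.8 y = 6788.50
54.8 x + 364.8 y = 4401.32
Solving: x ≈ 18.401, y ≈ 9.301 km (keep extra digits for the depth step; rounded: 18.4, 9.3).
Then from the STA-03 sphere: z² = 150.88² − (x + 77.2)² − (y + 86.0)² with x = 18.401, y = 9.301, so z ≈ 67.401 ≈ 67.4 km.

depth ≈ 67.4 km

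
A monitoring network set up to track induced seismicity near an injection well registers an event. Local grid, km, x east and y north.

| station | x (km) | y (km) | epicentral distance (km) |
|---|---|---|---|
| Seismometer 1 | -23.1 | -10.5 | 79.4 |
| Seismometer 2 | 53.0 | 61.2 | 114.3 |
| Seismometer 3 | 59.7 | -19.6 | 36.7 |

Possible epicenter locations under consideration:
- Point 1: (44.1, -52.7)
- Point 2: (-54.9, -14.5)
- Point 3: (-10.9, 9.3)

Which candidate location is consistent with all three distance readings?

Point 1

For each candidate, compare |candidate − station| to the reported distance:
Point 1: residuals Seismometer 1 0.0, Seismometer 2 0.1, Seismometer 3 0.1 → max 0.1 km
Point 2: residuals Seismometer 1 47.3, Seismometer 2 17.5, Seismometer 3 78.0 → max 78.0 km
Point 3: residuals Seismometer 1 56.1, Seismometer 2 32.0, Seismometer 3 39.6 → max 56.1 km
Only Point 1 has all residuals ≈ 0.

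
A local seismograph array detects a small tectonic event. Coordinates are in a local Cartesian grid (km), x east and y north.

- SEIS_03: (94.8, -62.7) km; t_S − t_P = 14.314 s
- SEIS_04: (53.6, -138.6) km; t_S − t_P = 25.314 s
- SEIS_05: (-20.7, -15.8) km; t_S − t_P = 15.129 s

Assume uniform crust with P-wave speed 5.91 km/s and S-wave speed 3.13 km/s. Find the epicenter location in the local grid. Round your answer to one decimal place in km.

Distance from S−P lag: d = Δt · v_P v_S / (v_P − v_S) = Δt · (5.91·3.13)/(5.91−3.13) ≈ 6.6541·Δt.
So d_SEIS_03 = 95.25, d_SEIS_04 = 168.44, d_SEIS_05 = 100.67 km.
Circle about each station: (x − 94.8)² + (y + 62.7)² = 95.25²; (x − 53.6)² + (y + 138.6)² = 168.44²; (x + 20.7)² + (y + 15.8)² = 100.67².
Subtracting pairs of circle equations eliminates x²+y² and gives linear equations (the radical axes):
-82.4 x − 151.8 y = -10134.88
-231.0 x + 93.8 y = -13302.09
Solving the 2×2 system: x ≈ 69.4, y ≈ 29.1 km.
Check against SEIS_03 (with the unrounded x, y): √((x − 94.8)²+(y + 62.7)²) = 95.24 ≈ 95.25 km. ✓

69.4 km east, 29.1 km north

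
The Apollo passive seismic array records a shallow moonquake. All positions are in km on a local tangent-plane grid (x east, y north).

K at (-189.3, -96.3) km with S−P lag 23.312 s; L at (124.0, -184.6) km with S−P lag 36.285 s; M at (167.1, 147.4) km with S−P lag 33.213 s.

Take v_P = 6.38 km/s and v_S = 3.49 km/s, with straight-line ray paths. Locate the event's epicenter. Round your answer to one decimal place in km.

x ≈ -58.7 km, y ≈ 27.0 km

Distance from S−P lag: d = Δt · v_P v_S / (v_P − v_S) = Δt · (6.38·3.49)/(6.38−3.49) ≈ 7.7046·Δt.
So d_K = 179.61, d_L = 279.56, d_M = 255.89 km.
Circle about each station: (x + 189.3)² + (y + 96.3)² = 179.61²; (x − 124.0)² + (y + 184.6)² = 279.56²; (x − 167.1)² + (y − 147.4)² = 255.89².
Subtracting the K equation from the L and M equations removes the quadratic terms:
626.6 x − 176.6 y = -41549.06
712.8 x + 487.4 y = -28678.95
Solving the 2×2 system: x ≈ -58.7, y ≈ 27.0 km.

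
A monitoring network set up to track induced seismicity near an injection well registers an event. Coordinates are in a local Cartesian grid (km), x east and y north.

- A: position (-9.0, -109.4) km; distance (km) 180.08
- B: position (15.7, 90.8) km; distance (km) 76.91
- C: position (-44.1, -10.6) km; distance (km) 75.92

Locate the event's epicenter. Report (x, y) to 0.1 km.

Circle about each station: (x + 9.0)² + (y + 109.4)² = 180.08²; (x − 15.7)² + (y − 90.8)² = 76.91²; (x + 44.1)² + (y + 10.6)² = 75.92².
Subtracting the A equation from the B and C equations removes the quadratic terms:
49.4 x + 400.4 y = 22955.43
-70.2 x + 197.6 y = 16672.77
Solving the 2×2 system: x ≈ -56.5, y ≈ 64.3 km.

x ≈ -56.5 km, y ≈ 64.3 km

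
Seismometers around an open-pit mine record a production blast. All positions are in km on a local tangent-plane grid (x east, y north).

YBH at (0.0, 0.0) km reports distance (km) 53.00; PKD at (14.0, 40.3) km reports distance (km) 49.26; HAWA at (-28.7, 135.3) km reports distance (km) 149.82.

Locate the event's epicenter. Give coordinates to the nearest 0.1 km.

Circle about each station: x² + y² = 53.00²; (x − 14.0)² + (y − 40.3)² = 49.26²; (x + 28.7)² + (y − 135.3)² = 149.82².
Subtracting pairs of circle equations eliminates x²+y² and gives linear equations (the radical axes):
28.0 x + 80.6 y = 2202.54
-57.4 x + 270.6 y = -507.25
Solving the 2×2 system: x ≈ 52.2, y ≈ 9.2 km.

(52.2, 9.2)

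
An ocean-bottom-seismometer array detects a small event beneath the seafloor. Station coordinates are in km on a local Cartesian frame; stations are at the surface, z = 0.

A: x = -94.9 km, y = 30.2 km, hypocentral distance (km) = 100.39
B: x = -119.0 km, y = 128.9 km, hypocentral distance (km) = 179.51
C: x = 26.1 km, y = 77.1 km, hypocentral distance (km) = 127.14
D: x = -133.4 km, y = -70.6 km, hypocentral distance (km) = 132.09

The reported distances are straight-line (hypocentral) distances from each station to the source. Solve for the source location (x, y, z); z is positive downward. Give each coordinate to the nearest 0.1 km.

Each station gives a sphere (x−x_i)² + (y−y_i)² + z² = d_i² (stations at z=0).
Subtracting the A sphere from B and C: z² cancels, leaving linear equations in x and y:
-48.2 x + 197.4 y = -1287.53
242.0 x + 93.8 y = -9378.86
Solving: x ≈ -33.095, y ≈ -14.603 km (keep extra digits for the depth step; rounded: -33.1, -14.6).
Then from the A sphere: z² = 100.39² − (x + 94.9)² − (y − 30.2)² with x = -33.095, y = -14.603, so z ≈ 65.200 ≈ 65.2 km.
Check against D (with the unrounded solution): distance 132.09 ≈ 132.09 km. ✓

(-33.1, -14.6, 65.2)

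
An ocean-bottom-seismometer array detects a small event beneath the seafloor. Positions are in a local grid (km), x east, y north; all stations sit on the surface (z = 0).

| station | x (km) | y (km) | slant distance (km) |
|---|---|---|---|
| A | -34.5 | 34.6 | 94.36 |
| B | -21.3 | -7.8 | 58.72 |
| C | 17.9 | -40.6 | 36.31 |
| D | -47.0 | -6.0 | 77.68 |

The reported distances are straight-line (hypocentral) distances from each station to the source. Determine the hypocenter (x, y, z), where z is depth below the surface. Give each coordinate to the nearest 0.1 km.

Each station gives a sphere (x−x_i)² + (y−y_i)² + z² = d_i² (stations at z=0).
Subtracting the A sphere from B and C: z² cancels, leaving linear equations in x and y:
26.4 x − 84.8 y = 3582.89
104.8 x − 150.4 y = 7166.75
Solving: x ≈ 14.009, y ≈ -37.890 km (keep extra digits for the depth step; rounded: 14.0, -37.9).
Then from the A sphere: z² = 94.36² − (x + 34.5)² − (y − 34.6)² with x = 14.009, y = -37.890, so z ≈ 35.998 ≈ 36.0 km.

x ≈ 14.0 km, y ≈ -37.9 km, depth ≈ 36.0 km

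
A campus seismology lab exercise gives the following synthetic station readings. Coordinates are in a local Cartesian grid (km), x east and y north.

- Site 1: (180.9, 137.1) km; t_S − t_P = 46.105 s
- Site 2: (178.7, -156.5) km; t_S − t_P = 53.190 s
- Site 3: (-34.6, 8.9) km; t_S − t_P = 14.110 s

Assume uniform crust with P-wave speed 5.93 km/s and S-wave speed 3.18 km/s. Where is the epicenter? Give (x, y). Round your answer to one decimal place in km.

-122.7 km east, 48.9 km north

Distance from S−P lag: d = Δt · v_P v_S / (v_P − v_S) = Δt · (5.93·3.18)/(5.93−3.18) ≈ 6.8572·Δt.
So d_Site 1 = 316.15, d_Site 2 = 364.74, d_Site 3 = 96.76 km.
Circle about each station: (x − 180.9)² + (y − 137.1)² = 316.15²; (x − 178.7)² + (y + 156.5)² = 364.74²; (x + 34.6)² + (y − 8.9)² = 96.76².
Subtracting the Site 1 equation from the Site 2 and Site 3 equations removes the quadratic terms:
-4.4 x − 587.2 y = -28179.73
-431.0 x − 256.4 y = 40343.47
Solving the 2×2 system: x ≈ -122.7, y ≈ 48.9 km.
Check against Site 1 (with the unrounded x, y): √((x − 180.9)²+(y − 137.1)²) = 316.15 ≈ 316.15 km. ✓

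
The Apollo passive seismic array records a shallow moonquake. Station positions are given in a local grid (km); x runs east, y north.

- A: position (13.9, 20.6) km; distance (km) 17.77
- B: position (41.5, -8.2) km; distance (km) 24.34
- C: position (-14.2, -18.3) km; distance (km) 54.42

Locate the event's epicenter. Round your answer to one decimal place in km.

Circle about each station: (x − 13.9)² + (y − 20.6)² = 17.77²; (x − 41.5)² + (y + 8.2)² = 24.34²; (x + 14.2)² + (y + 18.3)² = 54.42².
Subtracting the A equation from the B and C equations removes the quadratic terms:
55.2 x − 57.6 y = 895.26
-56.2 x − 77.8 y = -2726.80
Solving the 2×2 system: x ≈ 30.1, y ≈ 13.3 km.

x ≈ 30.1 km, y ≈ 13.3 km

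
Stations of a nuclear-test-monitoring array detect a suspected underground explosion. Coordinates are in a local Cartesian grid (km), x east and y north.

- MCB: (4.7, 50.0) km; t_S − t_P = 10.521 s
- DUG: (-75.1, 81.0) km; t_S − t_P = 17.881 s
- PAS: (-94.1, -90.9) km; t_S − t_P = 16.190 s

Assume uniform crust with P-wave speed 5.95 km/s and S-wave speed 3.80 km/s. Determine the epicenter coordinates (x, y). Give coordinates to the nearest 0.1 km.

Distance from S−P lag: d = Δt · v_P v_S / (v_P − v_S) = Δt · (5.95·3.80)/(5.95−3.80) ≈ 10.5163·Δt.
So d_MCB = 110.64, d_DUG = 188.04, d_PAS = 170.26 km.
Circle about each station: (x − 4.7)² + (y − 50.0)² = 110.64²; (x + 75.1)² + (y − 81.0)² = 188.04²; (x + 94.1)² + (y + 90.9)² = 170.26².
Subtracting the MCB equation from the DUG and PAS equations removes the quadratic terms:
-159.6 x + 62.0 y = -13438.91
-197.6 x − 281.8 y = -2151.73
Solving the 2×2 system: x ≈ 68.5, y ≈ -40.4 km.
Check against MCB (with the unrounded x, y): √((x − 4.7)²+(y − 50.0)²) = 110.65 ≈ 110.64 km. ✓

68.5 km east, -40.4 km north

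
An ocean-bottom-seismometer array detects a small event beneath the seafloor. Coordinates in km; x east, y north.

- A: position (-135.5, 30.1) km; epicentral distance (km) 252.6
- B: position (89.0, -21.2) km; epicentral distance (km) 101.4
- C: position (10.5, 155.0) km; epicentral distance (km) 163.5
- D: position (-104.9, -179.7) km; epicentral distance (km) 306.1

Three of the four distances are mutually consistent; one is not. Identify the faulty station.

Solve using three stations at a time. Using A, C, D (subtract circle equations pairwise → linear system) gives (x, y) ≈ (117.1, 31.0).
Distances from that point to each station vs reported:
  A: calculated 252.6 vs reported 252.6 → residual 0.0 km
  B: calculated 59.3 vs reported 101.4 → residual 42.1 km
  C: calculated 163.5 vs reported 163.5 → residual 0.0 km
  D: calculated 306.1 vs reported 306.1 → residual 0.0 km
A, C, D are mutually consistent (residuals ≈ 0); B is off by 42.1 km.

B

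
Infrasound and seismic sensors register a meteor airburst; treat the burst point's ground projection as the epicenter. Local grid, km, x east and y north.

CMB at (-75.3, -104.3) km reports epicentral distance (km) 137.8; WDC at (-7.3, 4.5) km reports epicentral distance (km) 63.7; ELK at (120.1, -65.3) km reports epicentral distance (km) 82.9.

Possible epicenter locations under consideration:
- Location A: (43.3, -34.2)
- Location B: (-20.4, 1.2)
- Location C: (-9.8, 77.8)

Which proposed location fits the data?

Location A

For each candidate, compare |candidate − station| to the reported distance:
Location A: residuals CMB 0.0, WDC 0.0, ELK 0.0 → max 0.0 km
Location B: residuals CMB 18.9, WDC 50.2, ELK 72.5 → max 72.5 km
Location C: residuals CMB 55.7, WDC 9.6, ELK 110.4 → max 110.4 km
Only Location A has all residuals ≈ 0.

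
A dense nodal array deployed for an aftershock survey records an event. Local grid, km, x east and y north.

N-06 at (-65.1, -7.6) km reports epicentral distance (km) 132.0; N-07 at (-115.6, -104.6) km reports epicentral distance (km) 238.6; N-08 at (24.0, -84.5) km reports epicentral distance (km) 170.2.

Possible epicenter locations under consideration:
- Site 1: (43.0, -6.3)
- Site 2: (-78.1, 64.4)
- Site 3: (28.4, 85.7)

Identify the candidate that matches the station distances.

Site 3

For each candidate, compare |candidate − station| to the reported distance:
Site 1: residuals N-06 23.9, N-07 52.0, N-08 89.7 → max 89.7 km
Site 2: residuals N-06 58.8, N-07 65.5, N-08 10.3 → max 65.5 km
Site 3: residuals N-06 0.1, N-07 0.0, N-08 0.1 → max 0.1 km
Only Site 3 has all residuals ≈ 0.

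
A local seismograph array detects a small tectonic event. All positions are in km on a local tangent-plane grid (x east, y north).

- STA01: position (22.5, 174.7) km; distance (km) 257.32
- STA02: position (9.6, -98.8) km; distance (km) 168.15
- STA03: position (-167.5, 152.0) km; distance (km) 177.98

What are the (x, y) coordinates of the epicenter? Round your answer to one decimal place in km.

(-141.0, -24.0)

Circle about each station: (x − 22.5)² + (y − 174.7)² = 257.32²; (x − 9.6)² + (y + 98.8)² = 168.15²; (x + 167.5)² + (y − 152.0)² = 177.98².
Subtracting the STA01 equation from the STA02 and STA03 equations removes the quadratic terms:
-25.8 x − 547.0 y = 16766.42
-380.0 x − 45.4 y = 54670.61
Solving the 2×2 system: x ≈ -141.0, y ≈ -24.0 km.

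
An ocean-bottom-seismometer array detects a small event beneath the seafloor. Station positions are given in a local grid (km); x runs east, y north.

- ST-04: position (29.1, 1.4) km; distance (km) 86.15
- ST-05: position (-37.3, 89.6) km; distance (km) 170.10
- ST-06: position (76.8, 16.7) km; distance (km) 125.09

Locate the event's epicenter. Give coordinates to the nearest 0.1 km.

Circle about each station: (x − 29.1)² + (y − 1.4)² = 86.15²; (x + 37.3)² + (y − 89.6)² = 170.10²; (x − 76.8)² + (y − 16.7)² = 125.09².
Subtracting the ST-04 equation from the ST-05 and ST-06 equations removes the quadratic terms:
-132.8 x + 176.4 y = -12941.51
95.4 x + 30.6 y = -2897.33
Solving the 2×2 system: x ≈ -5.5, y ≈ -77.5 km.

-5.5 km east, -77.5 km north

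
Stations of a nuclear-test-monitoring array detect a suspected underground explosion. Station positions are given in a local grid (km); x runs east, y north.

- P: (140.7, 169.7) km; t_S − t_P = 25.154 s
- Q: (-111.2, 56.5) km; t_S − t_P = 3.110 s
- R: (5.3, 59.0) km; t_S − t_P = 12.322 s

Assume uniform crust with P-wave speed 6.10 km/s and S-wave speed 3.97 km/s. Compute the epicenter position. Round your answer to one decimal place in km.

Distance from S−P lag: d = Δt · v_P v_S / (v_P − v_S) = Δt · (6.10·3.97)/(6.10−3.97) ≈ 11.3695·Δt.
So d_P = 285.99, d_Q = 35.36, d_R = 140.09 km.
Circle about each station: (x − 140.7)² + (y − 169.7)² = 285.99²; (x + 111.2)² + (y − 56.5)² = 35.36²; (x − 5.3)² + (y − 59.0)² = 140.09².
Subtracting the P equation from the Q and R equations removes the quadratic terms:
-503.8 x − 226.4 y = 47503.06
-270.8 x − 221.4 y = 17079.58
Solving the 2×2 system: x ≈ -132.4, y ≈ 84.8 km.
Check against P (with the unrounded x, y): √((x − 140.7)²+(y − 169.7)²) = 285.99 ≈ 285.99 km. ✓

(-132.4, 84.8)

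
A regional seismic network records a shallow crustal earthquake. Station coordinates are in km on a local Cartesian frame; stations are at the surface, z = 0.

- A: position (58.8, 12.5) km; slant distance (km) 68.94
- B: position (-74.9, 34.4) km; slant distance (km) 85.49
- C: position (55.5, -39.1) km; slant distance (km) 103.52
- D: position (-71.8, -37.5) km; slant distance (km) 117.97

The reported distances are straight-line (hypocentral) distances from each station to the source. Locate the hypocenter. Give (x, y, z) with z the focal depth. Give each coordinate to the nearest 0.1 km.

Each station gives a sphere (x−x_i)² + (y−y_i)² + z² = d_i² (stations at z=0).
Subtracting the A sphere from B and C: z² cancels, leaving linear equations in x and y:
-267.4 x + 43.8 y = 623.86
-6.6 x − 103.2 y = -4968.30
Solving: x ≈ 5.495, y ≈ 47.791 km (keep extra digits for the depth step; rounded: 5.5, 47.8).
Then from the A sphere: z² = 68.94² − (x − 58.8)² − (y − 12.5)² with x = 5.495, y = 47.791, so z ≈ 25.804 ≈ 25.8 km.

(5.5, 47.8, 25.8)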